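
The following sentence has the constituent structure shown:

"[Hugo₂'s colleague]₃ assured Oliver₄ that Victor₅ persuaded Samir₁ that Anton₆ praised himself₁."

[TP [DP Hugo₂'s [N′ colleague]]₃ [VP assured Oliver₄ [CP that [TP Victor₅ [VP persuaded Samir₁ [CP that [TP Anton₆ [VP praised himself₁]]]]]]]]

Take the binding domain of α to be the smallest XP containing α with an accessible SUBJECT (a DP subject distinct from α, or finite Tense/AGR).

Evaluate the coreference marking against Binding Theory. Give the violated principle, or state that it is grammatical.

The two coindexed NPs are *Samir₁* and *himself₁*.
*himself₁* is an anaphor. Principle A requires it to be bound within its binding domain — the embedded TP, whose subject is Anton₆.
Within that domain it is c-commanded by *Anton₆*, which does not share its index.
*Samir₁* does c-command the anaphor, but from outside its binding domain.
The anaphor is unbound in its domain → Principle A violation.

Principle A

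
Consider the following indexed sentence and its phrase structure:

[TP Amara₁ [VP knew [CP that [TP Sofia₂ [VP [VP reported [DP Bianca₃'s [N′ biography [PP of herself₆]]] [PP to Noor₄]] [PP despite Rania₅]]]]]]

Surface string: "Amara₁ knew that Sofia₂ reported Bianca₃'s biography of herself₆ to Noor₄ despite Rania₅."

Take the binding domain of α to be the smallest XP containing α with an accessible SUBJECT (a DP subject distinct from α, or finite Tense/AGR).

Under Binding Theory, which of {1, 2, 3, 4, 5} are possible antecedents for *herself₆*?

*herself* is an anaphor, so Principle A applies: it must be bound in its binding domain.
Binding domain of *herself₆*: the possessed DP, whose subject is Bianca₃.
*Amara₁* c-commands the anaphor but is outside its binding domain → cannot satisfy Principle A.
*Sofia₂* c-commands the anaphor but is outside its binding domain → cannot satisfy Principle A.
*Bianca₃* c-commands the anaphor within its binding domain → licit binder.
*Noor₄* does not c-command the anaphor → cannot bind it.
*Rania₅* does not c-command the anaphor → cannot bind it.

{3}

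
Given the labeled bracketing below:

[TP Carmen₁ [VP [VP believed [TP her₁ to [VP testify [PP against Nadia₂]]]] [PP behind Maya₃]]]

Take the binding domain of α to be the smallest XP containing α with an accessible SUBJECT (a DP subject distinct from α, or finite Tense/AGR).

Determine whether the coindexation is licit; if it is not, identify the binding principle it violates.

Principle B

The two coindexed NPs are *Carmen₁* and *her₁*.
*her₁* is a pronoun. Its binding domain is the matrix TP, whose subject is Carmen₁.
*Carmen₁* c-commands it within that domain and carries the same index.
The pronoun is locally bound → Principle B violation.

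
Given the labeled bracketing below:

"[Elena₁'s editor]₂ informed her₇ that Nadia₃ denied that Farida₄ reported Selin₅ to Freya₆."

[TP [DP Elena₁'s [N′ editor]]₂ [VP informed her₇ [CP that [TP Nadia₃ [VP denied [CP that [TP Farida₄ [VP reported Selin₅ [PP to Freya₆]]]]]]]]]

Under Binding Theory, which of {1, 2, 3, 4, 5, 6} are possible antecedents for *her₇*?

*her* is a pronoun, so Principle B applies: it must be free in its binding domain.
Binding domain of *her₇*: the matrix TP, whose subject is [Elena₁'s editor]₂.
*Elena₁* and the pronoun do not c-command one another → neither Principle B nor Principle C is at stake; coindexation permitted.
*[Elena₁'s editor]₂* c-commands the pronoun within its binding domain → coindexation would violate Principle B.
*Nadia₃*: the pronoun c-commands this R-expression → coindexation would violate Principle C on *Nadia₃*.
*Farida₄*: the pronoun c-commands this R-expression → coindexation would violate Principle C on *Farida₄*.
*Selin₅*: the pronoun c-commands this R-expression → coindexation would violate Principle C on *Selin₅*.
*Freya₆*: the pronoun c-commands this R-expression → coindexation would violate Principle C on *Freya₆*.

{1}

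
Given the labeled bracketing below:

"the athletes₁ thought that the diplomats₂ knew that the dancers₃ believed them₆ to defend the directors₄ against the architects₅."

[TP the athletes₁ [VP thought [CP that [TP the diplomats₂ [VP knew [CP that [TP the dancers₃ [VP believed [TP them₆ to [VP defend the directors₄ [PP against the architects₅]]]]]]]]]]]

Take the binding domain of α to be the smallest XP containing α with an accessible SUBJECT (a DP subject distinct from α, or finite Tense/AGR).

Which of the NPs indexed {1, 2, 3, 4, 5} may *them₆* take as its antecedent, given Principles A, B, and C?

{1, 2}

*them* is a pronoun, so Principle B applies: it must be free in its binding domain.
Binding domain of *them₆*: the embedded TP, whose subject is the dancers₃.
*the athletes₁* c-commands the pronoun but from outside its binding domain, and is not c-commanded by it → coindexation permitted.
*the diplomats₂* c-commands the pronoun but from outside its binding domain, and is not c-commanded by it → coindexation permitted.
*the dancers₃* c-commands the pronoun within its binding domain → coindexation would violate Principle B.
*the directors₄*: the pronoun c-commands this R-expression → coindexation would violate Principle C on *the directors₄*.
*the architects₅*: the pronoun c-commands this R-expression → coindexation would violate Principle C on *the architects₅*.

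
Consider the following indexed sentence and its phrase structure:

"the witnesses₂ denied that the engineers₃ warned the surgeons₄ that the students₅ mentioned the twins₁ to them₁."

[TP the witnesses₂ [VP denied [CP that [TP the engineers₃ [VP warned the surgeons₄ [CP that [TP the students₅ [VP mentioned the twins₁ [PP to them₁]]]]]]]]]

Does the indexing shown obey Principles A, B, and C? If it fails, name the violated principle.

The two coindexed NPs are *the twins₁* and *them₁*.
*them₁* is a pronoun. Its binding domain is the embedded TP, whose subject is the students₅.
*the twins₁* c-commands it within that domain and carries the same index.
The pronoun is locally bound → Principle B violation.

Principle B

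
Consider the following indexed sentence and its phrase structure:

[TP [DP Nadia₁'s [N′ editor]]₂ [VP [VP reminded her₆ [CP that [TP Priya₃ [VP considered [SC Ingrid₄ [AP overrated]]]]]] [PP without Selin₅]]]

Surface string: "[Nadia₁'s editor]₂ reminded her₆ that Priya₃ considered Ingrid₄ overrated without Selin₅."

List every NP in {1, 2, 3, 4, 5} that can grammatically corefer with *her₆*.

{1, 5}

*her* is a pronoun, so Principle B applies: it must be free in its binding domain.
Binding domain of *her₆*: the matrix TP, whose subject is [Nadia₁'s editor]₂.
*Nadia₁* and the pronoun do not c-command one another → neither Principle B nor Principle C is at stake; coindexation permitted.
*[Nadia₁'s editor]₂* c-commands the pronoun within its binding domain → coindexation would violate Principle B.
*Priya₃*: the pronoun c-commands this R-expression → coindexation would violate Principle C on *Priya₃*.
*Ingrid₄*: the pronoun c-commands this R-expression → coindexation would violate Principle C on *Ingrid₄*.
*Selin₅* and the pronoun do not c-command one another → neither Principle B nor Principle C is at stake; coindexation permitted.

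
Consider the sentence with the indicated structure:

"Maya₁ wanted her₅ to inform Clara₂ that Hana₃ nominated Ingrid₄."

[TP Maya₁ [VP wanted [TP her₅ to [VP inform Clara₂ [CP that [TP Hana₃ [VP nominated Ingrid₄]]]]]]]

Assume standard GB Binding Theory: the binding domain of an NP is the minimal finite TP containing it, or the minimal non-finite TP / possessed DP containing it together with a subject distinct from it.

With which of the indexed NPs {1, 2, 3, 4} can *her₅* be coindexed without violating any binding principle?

*her* is a pronoun, so Principle B applies: it must be free in its binding domain.
Binding domain of *her₅*: the matrix TP, whose subject is Maya₁.
*Maya₁* c-commands the pronoun within its binding domain → coindexation would violate Principle B.
*Clara₂*: the pronoun c-commands this R-expression → coindexation would violate Principle C on *Clara₂*.
*Hana₃*: the pronoun c-commands this R-expression → coindexation would violate Principle C on *Hana₃*.
*Ingrid₄*: the pronoun c-commands this R-expression → coindexation would violate Principle C on *Ingrid₄*.

none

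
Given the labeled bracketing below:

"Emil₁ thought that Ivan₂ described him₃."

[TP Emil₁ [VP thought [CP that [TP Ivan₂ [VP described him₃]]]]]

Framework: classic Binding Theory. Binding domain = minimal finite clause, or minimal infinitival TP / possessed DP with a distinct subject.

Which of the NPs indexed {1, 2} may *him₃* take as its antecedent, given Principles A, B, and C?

*him* is a pronoun, so Principle B applies: it must be free in its binding domain.
Binding domain of *him₃*: the embedded TP, whose subject is Ivan₂.
*Emil₁* c-commands the pronoun but from outside its binding domain, and is not c-commanded by it → coindexation permitted.
*Ivan₂* c-commands the pronoun within its binding domain → coindexation would violate Principle B.

{1}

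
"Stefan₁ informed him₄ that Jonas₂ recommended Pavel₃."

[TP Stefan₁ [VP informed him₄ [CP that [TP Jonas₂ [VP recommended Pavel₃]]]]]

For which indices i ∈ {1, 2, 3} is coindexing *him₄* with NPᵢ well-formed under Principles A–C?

none

*him* is a pronoun, so Principle B applies: it must be free in its binding domain.
Binding domain of *him₄*: the matrix TP, whose subject is Stefan₁.
*Stefan₁* c-commands the pronoun within its binding domain → coindexation would violate Principle B.
*Jonas₂*: the pronoun c-commands this R-expression → coindexation would violate Principle C on *Jonas₂*.
*Pavel₃*: the pronoun c-commands this R-expression → coindexation would violate Principle C on *Pavel₃*.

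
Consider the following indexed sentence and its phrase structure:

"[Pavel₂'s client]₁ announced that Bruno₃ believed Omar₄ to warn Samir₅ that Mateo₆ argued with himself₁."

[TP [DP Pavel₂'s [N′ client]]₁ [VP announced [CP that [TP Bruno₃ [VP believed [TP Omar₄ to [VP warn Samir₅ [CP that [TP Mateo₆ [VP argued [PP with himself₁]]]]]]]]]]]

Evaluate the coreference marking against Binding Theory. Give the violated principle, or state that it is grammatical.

Principle A

The two coindexed NPs are *[Pavel₂'s client]₁* and *himself₁*.
*himself₁* is an anaphor. Principle A requires it to be bound within its binding domain — the embedded TP, whose subject is Mateo₆.
Within that domain it is c-commanded by *Mateo₆*, which does not share its index.
*[Pavel₂'s client]₁* does c-command the anaphor, but from outside its binding domain.
The anaphor is unbound in its domain → Principle A violation.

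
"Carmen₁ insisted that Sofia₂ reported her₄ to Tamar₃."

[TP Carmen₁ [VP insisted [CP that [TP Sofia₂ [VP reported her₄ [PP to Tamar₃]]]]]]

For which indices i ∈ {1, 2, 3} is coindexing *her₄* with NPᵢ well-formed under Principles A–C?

{1}

*her* is a pronoun, so Principle B applies: it must be free in its binding domain.
Binding domain of *her₄*: the embedded TP, whose subject is Sofia₂.
*Carmen₁* c-commands the pronoun but from outside its binding domain, and is not c-commanded by it → coindexation permitted.
*Sofia₂* c-commands the pronoun within its binding domain → coindexation would violate Principle B.
*Tamar₃*: the pronoun c-commands this R-expression → coindexation would violate Principle C on *Tamar₃*.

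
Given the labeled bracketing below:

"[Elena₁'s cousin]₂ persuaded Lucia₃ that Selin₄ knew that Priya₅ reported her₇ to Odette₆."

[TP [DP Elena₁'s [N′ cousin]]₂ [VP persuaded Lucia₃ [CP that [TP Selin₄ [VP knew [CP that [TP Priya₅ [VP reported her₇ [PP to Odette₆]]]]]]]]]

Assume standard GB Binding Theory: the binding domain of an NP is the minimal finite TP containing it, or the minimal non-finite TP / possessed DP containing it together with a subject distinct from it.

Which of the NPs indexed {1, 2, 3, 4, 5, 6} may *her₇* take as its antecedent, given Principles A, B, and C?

{1, 2, 3, 4}

*her* is a pronoun, so Principle B applies: it must be free in its binding domain.
Binding domain of *her₇*: the embedded TP, whose subject is Priya₅.
*Elena₁* and the pronoun do not c-command one another → neither Principle B nor Principle C is at stake; coindexation permitted.
*[Elena₁'s cousin]₂* c-commands the pronoun but from outside its binding domain, and is not c-commanded by it → coindexation permitted.
*Lucia₃* c-commands the pronoun but from outside its binding domain, and is not c-commanded by it → coindexation permitted.
*Selin₄* c-commands the pronoun but from outside its binding domain, and is not c-commanded by it → coindexation permitted.
*Priya₅* c-commands the pronoun within its binding domain → coindexation would violate Principle B.
*Odette₆*: the pronoun c-commands this R-expression → coindexation would violate Principle C on *Odette₆*.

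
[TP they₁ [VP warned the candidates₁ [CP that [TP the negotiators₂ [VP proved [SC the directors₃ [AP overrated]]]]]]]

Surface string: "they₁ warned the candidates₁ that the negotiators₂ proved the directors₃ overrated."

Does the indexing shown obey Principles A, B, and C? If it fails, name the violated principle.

The two coindexed NPs are *they₁* and *the candidates₁*.
*the candidates₁* is an R-expression. Principle C requires it to be free everywhere.
*they₁* c-commands it and carries the same index.
The R-expression is bound → Principle C violation.

Principle C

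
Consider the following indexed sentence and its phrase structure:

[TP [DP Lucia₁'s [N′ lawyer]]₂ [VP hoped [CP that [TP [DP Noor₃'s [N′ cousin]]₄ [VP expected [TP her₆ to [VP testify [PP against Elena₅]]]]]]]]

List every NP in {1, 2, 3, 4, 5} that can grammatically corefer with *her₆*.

*her* is a pronoun, so Principle B applies: it must be free in its binding domain.
Binding domain of *her₆*: the embedded TP, whose subject is [Noor₃'s cousin]₄.
*Lucia₁* and the pronoun do not c-command one another → neither Principle B nor Principle C is at stake; coindexation permitted.
*[Lucia₁'s lawyer]₂* c-commands the pronoun but from outside its binding domain, and is not c-commanded by it → coindexation permitted.
*Noor₃* and the pronoun do not c-command one another → neither Principle B nor Principle C is at stake; coindexation permitted.
*[Noor₃'s cousin]₄* c-commands the pronoun within its binding domain → coindexation would violate Principle B.
*Elena₅*: the pronoun c-commands this R-expression → coindexation would violate Principle C on *Elena₅*.

{1, 2, 3}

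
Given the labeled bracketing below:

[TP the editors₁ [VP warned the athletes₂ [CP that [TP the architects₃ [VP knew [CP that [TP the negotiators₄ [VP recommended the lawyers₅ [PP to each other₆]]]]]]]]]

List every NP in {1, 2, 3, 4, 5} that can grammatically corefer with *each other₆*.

*each other* is an anaphor, so Principle A applies: it must be bound in its binding domain.
Binding domain of *each other₆*: the embedded TP, whose subject is the negotiators₄.
*the editors₁* c-commands the anaphor but is outside its binding domain → cannot satisfy Principle A.
*the athletes₂* c-commands the anaphor but is outside its binding domain → cannot satisfy Principle A.
*the architects₃* c-commands the anaphor but is outside its binding domain → cannot satisfy Principle A.
*the negotiators₄* c-commands the anaphor within its binding domain → licit binder.
*the lawyers₅* c-commands the anaphor within its binding domain → licit binder.

{4, 5}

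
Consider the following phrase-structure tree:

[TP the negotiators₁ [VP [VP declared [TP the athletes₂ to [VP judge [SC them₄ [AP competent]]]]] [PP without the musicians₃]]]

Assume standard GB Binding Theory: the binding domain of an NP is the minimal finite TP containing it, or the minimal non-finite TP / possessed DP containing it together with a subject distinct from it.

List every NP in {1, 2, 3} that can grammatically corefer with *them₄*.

{1, 3}

*them* is a pronoun, so Principle B applies: it must be free in its binding domain.
Binding domain of *them₄*: the embedded TP, whose subject is the athletes₂.
*the negotiators₁* c-commands the pronoun but from outside its binding domain, and is not c-commanded by it → coindexation permitted.
*the athletes₂* c-commands the pronoun within its binding domain → coindexation would violate Principle B.
*the musicians₃* and the pronoun do not c-command one another → neither Principle B nor Principle C is at stake; coindexation permitted.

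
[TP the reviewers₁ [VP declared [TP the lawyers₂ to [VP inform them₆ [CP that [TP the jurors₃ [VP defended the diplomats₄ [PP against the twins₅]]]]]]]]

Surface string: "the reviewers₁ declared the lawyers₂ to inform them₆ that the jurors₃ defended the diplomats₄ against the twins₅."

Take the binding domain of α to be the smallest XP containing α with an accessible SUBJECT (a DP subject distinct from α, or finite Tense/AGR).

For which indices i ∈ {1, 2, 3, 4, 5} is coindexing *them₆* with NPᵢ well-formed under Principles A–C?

*them* is a pronoun, so Principle B applies: it must be free in its binding domain.
Binding domain of *them₆*: the embedded TP, whose subject is the lawyers₂.
*the reviewers₁* c-commands the pronoun but from outside its binding domain, and is not c-commanded by it → coindexation permitted.
*the lawyers₂* c-commands the pronoun within its binding domain → coindexation would violate Principle B.
*the jurors₃*: the pronoun c-commands this R-expression → coindexation would violate Principle C on *the jurors₃*.
*the diplomats₄*: the pronoun c-commands this R-expression → coindexation would violate Principle C on *the diplomats₄*.
*the twins₅*: the pronoun c-commands this R-expression → coindexation would violate Principle C on *the twins₅*.

{1}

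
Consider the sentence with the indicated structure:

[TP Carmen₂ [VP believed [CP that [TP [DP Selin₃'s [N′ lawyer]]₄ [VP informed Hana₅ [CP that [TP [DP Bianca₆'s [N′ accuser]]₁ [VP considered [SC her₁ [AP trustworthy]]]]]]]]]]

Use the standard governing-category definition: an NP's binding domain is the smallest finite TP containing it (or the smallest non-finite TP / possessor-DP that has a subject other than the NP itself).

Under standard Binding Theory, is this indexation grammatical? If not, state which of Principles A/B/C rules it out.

Principle B

The two coindexed NPs are *[Bianca₆'s accuser]₁* and *her₁*.
*her₁* is a pronoun. Its binding domain is the embedded TP, whose subject is [Bianca₆'s accuser]₁.
*[Bianca₆'s accuser]₁* c-commands it within that domain and carries the same index.
The pronoun is locally bound → Principle B violation.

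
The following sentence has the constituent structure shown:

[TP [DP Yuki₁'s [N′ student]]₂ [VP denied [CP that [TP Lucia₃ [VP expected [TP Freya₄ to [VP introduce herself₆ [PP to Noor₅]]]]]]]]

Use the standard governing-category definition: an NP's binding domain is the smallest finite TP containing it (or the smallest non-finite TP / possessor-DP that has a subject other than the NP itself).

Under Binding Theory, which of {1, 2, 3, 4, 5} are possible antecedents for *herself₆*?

{4}

*herself* is an anaphor, so Principle A applies: it must be bound in its binding domain.
Binding domain of *herself₆*: the embedded TP, whose subject is Freya₄.
*Yuki₁* does not c-command the anaphor → cannot bind it.
*[Yuki₁'s student]₂* c-commands the anaphor but is outside its binding domain → cannot satisfy Principle A.
*Lucia₃* c-commands the anaphor but is outside its binding domain → cannot satisfy Principle A.
*Freya₄* c-commands the anaphor within its binding domain → licit binder.
*Noor₅* does not c-command the anaphor → cannot bind it.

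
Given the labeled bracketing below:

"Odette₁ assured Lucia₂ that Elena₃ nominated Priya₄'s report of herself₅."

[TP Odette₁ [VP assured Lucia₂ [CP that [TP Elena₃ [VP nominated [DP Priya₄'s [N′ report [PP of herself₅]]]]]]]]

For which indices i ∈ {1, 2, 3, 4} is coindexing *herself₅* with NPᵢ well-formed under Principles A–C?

*herself* is an anaphor, so Principle A applies: it must be bound in its binding domain.
Binding domain of *herself₅*: the possessed DP, whose subject is Priya₄.
*Odette₁* c-commands the anaphor but is outside its binding domain → cannot satisfy Principle A.
*Lucia₂* c-commands the anaphor but is outside its binding domain → cannot satisfy Principle A.
*Elena₃* c-commands the anaphor but is outside its binding domain → cannot satisfy Principle A.
*Priya₄* c-commands the anaphor within its binding domain → licit binder.

{4}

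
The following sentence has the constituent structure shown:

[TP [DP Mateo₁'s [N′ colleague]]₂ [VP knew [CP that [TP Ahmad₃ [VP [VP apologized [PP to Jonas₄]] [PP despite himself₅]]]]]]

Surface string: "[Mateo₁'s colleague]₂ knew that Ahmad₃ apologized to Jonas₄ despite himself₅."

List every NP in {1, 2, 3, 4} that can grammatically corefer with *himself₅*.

{3}

*himself* is an anaphor, so Principle A applies: it must be bound in its binding domain.
Binding domain of *himself₅*: the embedded TP, whose subject is Ahmad₃.
*Mateo₁* does not c-command the anaphor → cannot bind it.
*[Mateo₁'s colleague]₂* c-commands the anaphor but is outside its binding domain → cannot satisfy Principle A.
*Ahmad₃* c-commands the anaphor within its binding domain → licit binder.
*Jonas₄* does not c-command the anaphor → cannot bind it.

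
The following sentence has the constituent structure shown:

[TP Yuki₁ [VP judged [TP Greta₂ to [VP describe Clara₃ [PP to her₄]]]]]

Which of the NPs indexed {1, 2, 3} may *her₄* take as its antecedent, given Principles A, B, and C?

{1}

*her* is a pronoun, so Principle B applies: it must be free in its binding domain.
Binding domain of *her₄*: the embedded TP, whose subject is Greta₂.
*Yuki₁* c-commands the pronoun but from outside its binding domain, and is not c-commanded by it → coindexation permitted.
*Greta₂* c-commands the pronoun within its binding domain → coindexation would violate Principle B.
*Clara₃* c-commands the pronoun within its binding domain → coindexation would violate Principle B.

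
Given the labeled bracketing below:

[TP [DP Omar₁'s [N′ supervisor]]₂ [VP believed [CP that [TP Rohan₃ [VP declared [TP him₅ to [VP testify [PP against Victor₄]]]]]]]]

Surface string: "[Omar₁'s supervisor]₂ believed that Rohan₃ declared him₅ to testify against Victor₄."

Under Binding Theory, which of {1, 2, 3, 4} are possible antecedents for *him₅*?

*him* is a pronoun, so Principle B applies: it must be free in its binding domain.
Binding domain of *him₅*: the embedded TP, whose subject is Rohan₃.
*Omar₁* and the pronoun do not c-command one another → neither Principle B nor Principle C is at stake; coindexation permitted.
*[Omar₁'s supervisor]₂* c-commands the pronoun but from outside its binding domain, and is not c-commanded by it → coindexation permitted.
*Rohan₃* c-commands the pronoun within its binding domain → coindexation would violate Principle B.
*Victor₄*: the pronoun c-commands this R-expression → coindexation would violate Principle C on *Victor₄*.

{1, 2}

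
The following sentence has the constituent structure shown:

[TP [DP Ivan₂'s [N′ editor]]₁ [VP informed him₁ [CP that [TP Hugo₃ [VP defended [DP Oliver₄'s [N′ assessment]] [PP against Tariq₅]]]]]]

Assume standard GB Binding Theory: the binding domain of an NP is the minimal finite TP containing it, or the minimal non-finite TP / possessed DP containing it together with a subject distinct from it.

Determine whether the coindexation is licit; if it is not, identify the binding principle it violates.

Principle B

The two coindexed NPs are *[Ivan₂'s editor]₁* and *him₁*.
*him₁* is a pronoun. Its binding domain is the matrix TP, whose subject is [Ivan₂'s editor]₁.
*[Ivan₂'s editor]₁* c-commands it within that domain and carries the same index.
The pronoun is locally bound → Principle B violation.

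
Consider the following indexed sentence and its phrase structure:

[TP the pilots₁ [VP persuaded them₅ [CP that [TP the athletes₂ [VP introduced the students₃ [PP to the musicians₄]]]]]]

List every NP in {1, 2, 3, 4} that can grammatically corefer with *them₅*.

none

*them* is a pronoun, so Principle B applies: it must be free in its binding domain.
Binding domain of *them₅*: the matrix TP, whose subject is the pilots₁.
*the pilots₁* c-commands the pronoun within its binding domain → coindexation would violate Principle B.
*the athletes₂*: the pronoun c-commands this R-expression → coindexation would violate Principle C on *the athletes₂*.
*the students₃*: the pronoun c-commands this R-expression → coindexation would violate Principle C on *the students₃*.
*the musicians₄*: the pronoun c-commands this R-expression → coindexation would violate Principle C on *the musicians₄*.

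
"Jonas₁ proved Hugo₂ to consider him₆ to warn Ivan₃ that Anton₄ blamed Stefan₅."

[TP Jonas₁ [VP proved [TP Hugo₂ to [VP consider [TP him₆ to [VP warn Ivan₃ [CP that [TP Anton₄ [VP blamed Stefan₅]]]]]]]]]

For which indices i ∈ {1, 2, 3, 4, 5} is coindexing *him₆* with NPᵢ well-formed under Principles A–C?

*him* is a pronoun, so Principle B applies: it must be free in its binding domain.
Binding domain of *him₆*: the embedded TP, whose subject is Hugo₂.
*Jonas₁* c-commands the pronoun but from outside its binding domain, and is not c-commanded by it → coindexation permitted.
*Hugo₂* c-commands the pronoun within its binding domain → coindexation would violate Principle B.
*Ivan₃*: the pronoun c-commands this R-expression → coindexation would violate Principle C on *Ivan₃*.
*Anton₄*: the pronoun c-commands this R-expression → coindexation would violate Principle C on *Anton₄*.
*Stefan₅*: the pronoun c-commands this R-expression → coindexation would violate Principle C on *Stefan₅*.

{1}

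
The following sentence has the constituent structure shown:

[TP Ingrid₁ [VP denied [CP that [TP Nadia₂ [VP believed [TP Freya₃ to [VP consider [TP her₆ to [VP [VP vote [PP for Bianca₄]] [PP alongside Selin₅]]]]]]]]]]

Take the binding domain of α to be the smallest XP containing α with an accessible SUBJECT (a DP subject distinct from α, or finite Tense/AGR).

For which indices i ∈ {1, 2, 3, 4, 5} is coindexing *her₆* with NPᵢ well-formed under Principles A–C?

{1, 2}

*her* is a pronoun, so Principle B applies: it must be free in its binding domain.
Binding domain of *her₆*: the embedded TP, whose subject is Freya₃.
*Ingrid₁* c-commands the pronoun but from outside its binding domain, and is not c-commanded by it → coindexation permitted.
*Nadia₂* c-commands the pronoun but from outside its binding domain, and is not c-commanded by it → coindexation permitted.
*Freya₃* c-commands the pronoun within its binding domain → coindexation would violate Principle B.
*Bianca₄*: the pronoun c-commands this R-expression → coindexation would violate Principle C on *Bianca₄*.
*Selin₅*: the pronoun c-commands this R-expression → coindexation would violate Principle C on *Selin₅*.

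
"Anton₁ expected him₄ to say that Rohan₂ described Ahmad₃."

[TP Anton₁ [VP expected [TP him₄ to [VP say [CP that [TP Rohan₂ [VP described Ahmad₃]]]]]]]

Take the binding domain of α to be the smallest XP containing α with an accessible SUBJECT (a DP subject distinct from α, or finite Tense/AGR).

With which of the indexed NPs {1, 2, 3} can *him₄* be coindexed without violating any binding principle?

*him* is a pronoun, so Principle B applies: it must be free in its binding domain.
Binding domain of *him₄*: the matrix TP, whose subject is Anton₁.
*Anton₁* c-commands the pronoun within its binding domain → coindexation would violate Principle B.
*Rohan₂*: the pronoun c-commands this R-expression → coindexation would violate Principle C on *Rohan₂*.
*Ahmad₃*: the pronoun c-commands this R-expression → coindexation would violate Principle C on *Ahmad₃*.

none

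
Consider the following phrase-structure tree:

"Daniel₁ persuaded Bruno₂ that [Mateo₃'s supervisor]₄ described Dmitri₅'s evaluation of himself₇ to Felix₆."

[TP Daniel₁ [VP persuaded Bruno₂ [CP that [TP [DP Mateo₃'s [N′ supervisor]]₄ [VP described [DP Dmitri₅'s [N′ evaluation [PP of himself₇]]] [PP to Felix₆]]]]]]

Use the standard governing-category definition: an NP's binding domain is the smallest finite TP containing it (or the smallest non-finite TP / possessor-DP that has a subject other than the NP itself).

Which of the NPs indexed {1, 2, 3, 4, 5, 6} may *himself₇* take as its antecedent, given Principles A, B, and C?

*himself* is an anaphor, so Principle A applies: it must be bound in its binding domain.
Binding domain of *himself₇*: the possessed DP, whose subject is Dmitri₅.
*Daniel₁* c-commands the anaphor but is outside its binding domain → cannot satisfy Principle A.
*Bruno₂* c-commands the anaphor but is outside its binding domain → cannot satisfy Principle A.
*Mateo₃* does not c-command the anaphor → cannot bind it.
*[Mateo₃'s supervisor]₄* c-commands the anaphor but is outside its binding domain → cannot satisfy Principle A.
*Dmitri₅* c-commands the anaphor within its binding domain → licit binder.
*Felix₆* does not c-command the anaphor → cannot bind it.

{5}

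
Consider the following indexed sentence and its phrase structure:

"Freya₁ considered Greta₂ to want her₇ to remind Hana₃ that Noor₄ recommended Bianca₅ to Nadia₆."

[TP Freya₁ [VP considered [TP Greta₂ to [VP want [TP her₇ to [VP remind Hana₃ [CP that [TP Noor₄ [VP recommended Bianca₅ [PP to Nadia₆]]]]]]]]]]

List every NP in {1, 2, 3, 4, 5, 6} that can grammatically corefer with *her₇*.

{1}

*her* is a pronoun, so Principle B applies: it must be free in its binding domain.
Binding domain of *her₇*: the embedded TP, whose subject is Greta₂.
*Freya₁* c-commands the pronoun but from outside its binding domain, and is not c-commanded by it → coindexation permitted.
*Greta₂* c-commands the pronoun within its binding domain → coindexation would violate Principle B.
*Hana₃*: the pronoun c-commands this R-expression → coindexation would violate Principle C on *Hana₃*.
*Noor₄*: the pronoun c-commands this R-expression → coindexation would violate Principle C on *Noor₄*.
*Bianca₅*: the pronoun c-commands this R-expression → coindexation would violate Principle C on *Bianca₅*.
*Nadia₆*: the pronoun c-commands this R-expression → coindexation would violate Principle C on *Nadia₆*.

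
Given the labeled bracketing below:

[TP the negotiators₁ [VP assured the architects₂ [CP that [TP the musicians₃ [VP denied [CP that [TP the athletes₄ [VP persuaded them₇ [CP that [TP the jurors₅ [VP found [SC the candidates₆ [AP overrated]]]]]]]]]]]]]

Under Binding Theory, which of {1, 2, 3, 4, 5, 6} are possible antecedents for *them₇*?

{1, 2, 3}

*them* is a pronoun, so Principle B applies: it must be free in its binding domain.
Binding domain of *them₇*: the embedded TP, whose subject is the athletes₄.
*the negotiators₁* c-commands the pronoun but from outside its binding domain, and is not c-commanded by it → coindexation permitted.
*the architects₂* c-commands the pronoun but from outside its binding domain, and is not c-commanded by it → coindexation permitted.
*the musicians₃* c-commands the pronoun but from outside its binding domain, and is not c-commanded by it → coindexation permitted.
*the athletes₄* c-commands the pronoun within its binding domain → coindexation would violate Principle B.
*the jurors₅*: the pronoun c-commands this R-expression → coindexation would violate Principle C on *the jurors₅*.
*the candidates₆*: the pronoun c-commands this R-expression → coindexation would violate Principle C on *the candidates₆*.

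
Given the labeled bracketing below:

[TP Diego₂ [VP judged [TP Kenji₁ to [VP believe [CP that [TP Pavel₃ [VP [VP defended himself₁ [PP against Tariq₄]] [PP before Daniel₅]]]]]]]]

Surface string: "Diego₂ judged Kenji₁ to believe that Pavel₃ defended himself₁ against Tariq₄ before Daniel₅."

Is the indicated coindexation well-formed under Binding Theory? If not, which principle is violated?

The two coindexed NPs are *Kenji₁* and *himself₁*.
*himself₁* is an anaphor. Principle A requires it to be bound within its binding domain — the embedded TP, whose subject is Pavel₃.
Within that domain it is c-commanded by *Pavel₃*, which does not share its index.
*Kenji₁* does c-command the anaphor, but from outside its binding domain.
The anaphor is unbound in its domain → Principle A violation.

Principle A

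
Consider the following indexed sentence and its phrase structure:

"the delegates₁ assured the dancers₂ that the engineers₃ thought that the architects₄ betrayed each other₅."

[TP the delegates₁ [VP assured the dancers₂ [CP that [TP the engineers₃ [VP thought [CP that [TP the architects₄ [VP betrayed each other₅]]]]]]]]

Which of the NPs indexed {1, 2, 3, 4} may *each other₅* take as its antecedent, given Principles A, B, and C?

{4}

*each other* is an anaphor, so Principle A applies: it must be bound in its binding domain.
Binding domain of *each other₅*: the embedded TP, whose subject is the architects₄.
*the delegates₁* c-commands the anaphor but is outside its binding domain → cannot satisfy Principle A.
*the dancers₂* c-commands the anaphor but is outside its binding domain → cannot satisfy Principle A.
*the engineers₃* c-commands the anaphor but is outside its binding domain → cannot satisfy Principle A.
*the architects₄* c-commands the anaphor within its binding domain → licit binder.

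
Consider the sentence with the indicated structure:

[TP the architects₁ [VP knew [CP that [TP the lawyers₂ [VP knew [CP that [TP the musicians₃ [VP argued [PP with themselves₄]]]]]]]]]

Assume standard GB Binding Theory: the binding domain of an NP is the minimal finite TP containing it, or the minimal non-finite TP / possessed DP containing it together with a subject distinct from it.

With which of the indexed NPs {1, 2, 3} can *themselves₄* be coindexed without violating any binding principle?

{3}

*themselves* is an anaphor, so Principle A applies: it must be bound in its binding domain.
Binding domain of *themselves₄*: the embedded TP, whose subject is the musicians₃.
*the architects₁* c-commands the anaphor but is outside its binding domain → cannot satisfy Principle A.
*the lawyers₂* c-commands the anaphor but is outside its binding domain → cannot satisfy Principle A.
*the musicians₃* c-commands the anaphor within its binding domain → licit binder.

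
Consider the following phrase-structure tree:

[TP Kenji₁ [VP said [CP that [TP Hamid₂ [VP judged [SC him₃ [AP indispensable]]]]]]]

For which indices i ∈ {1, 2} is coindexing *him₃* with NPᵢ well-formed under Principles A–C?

*him* is a pronoun, so Principle B applies: it must be free in its binding domain.
Binding domain of *him₃*: the embedded TP, whose subject is Hamid₂.
*Kenji₁* c-commands the pronoun but from outside its binding domain, and is not c-commanded by it → coindexation permitted.
*Hamid₂* c-commands the pronoun within its binding domain → coindexation would violate Principle B.

{1}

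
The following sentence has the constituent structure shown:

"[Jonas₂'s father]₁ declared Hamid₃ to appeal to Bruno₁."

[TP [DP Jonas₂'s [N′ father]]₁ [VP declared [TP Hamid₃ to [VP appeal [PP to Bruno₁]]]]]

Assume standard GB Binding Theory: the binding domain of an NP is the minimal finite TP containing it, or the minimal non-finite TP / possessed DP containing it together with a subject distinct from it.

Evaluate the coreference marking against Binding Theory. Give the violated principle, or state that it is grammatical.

Principle C

The two coindexed NPs are *[Jonas₂'s father]₁* and *Bruno₁*.
*Bruno₁* is an R-expression. Principle C requires it to be free everywhere.
*[Jonas₂'s father]₁* c-commands it and carries the same index.
The R-expression is bound → Principle C violation.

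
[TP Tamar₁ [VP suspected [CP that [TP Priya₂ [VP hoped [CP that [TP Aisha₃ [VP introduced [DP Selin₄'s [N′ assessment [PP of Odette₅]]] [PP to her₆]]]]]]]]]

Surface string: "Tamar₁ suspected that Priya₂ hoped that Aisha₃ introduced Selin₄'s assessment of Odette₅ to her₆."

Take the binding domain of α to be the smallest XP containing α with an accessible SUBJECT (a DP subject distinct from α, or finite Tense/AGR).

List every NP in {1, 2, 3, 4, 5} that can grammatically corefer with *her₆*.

{1, 2, 4, 5}

*her* is a pronoun, so Principle B applies: it must be free in its binding domain.
Binding domain of *her₆*: the embedded TP, whose subject is Aisha₃.
*Tamar₁* c-commands the pronoun but from outside its binding domain, and is not c-commanded by it → coindexation permitted.
*Priya₂* c-commands the pronoun but from outside its binding domain, and is not c-commanded by it → coindexation permitted.
*Aisha₃* c-commands the pronoun within its binding domain → coindexation would violate Principle B.
*Selin₄* and the pronoun do not c-command one another → neither Principle B nor Principle C is at stake; coindexation permitted.
*Odette₅* and the pronoun do not c-command one another → neither Principle B nor Principle C is at stake; coindexation permitted.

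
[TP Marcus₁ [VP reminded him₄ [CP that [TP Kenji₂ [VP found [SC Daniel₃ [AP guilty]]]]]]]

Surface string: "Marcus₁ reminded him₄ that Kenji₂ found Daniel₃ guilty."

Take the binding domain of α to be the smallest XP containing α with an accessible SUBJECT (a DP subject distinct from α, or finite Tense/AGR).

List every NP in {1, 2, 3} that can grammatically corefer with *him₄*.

*him* is a pronoun, so Principle B applies: it must be free in its binding domain.
Binding domain of *him₄*: the matrix TP, whose subject is Marcus₁.
*Marcus₁* c-commands the pronoun within its binding domain → coindexation would violate Principle B.
*Kenji₂*: the pronoun c-commands this R-expression → coindexation would violate Principle C on *Kenji₂*.
*Daniel₃*: the pronoun c-commands this R-expression → coindexation would violate Principle C on *Daniel₃*.

none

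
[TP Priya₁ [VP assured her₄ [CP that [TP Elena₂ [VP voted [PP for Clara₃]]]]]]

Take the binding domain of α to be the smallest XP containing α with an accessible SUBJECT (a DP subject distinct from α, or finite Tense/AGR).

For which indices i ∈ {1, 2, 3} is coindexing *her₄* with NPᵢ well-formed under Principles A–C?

*her* is a pronoun, so Principle B applies: it must be free in its binding domain.
Binding domain of *her₄*: the matrix TP, whose subject is Priya₁.
*Priya₁* c-commands the pronoun within its binding domain → coindexation would violate Principle B.
*Elena₂*: the pronoun c-commands this R-expression → coindexation would violate Principle C on *Elena₂*.
*Clara₃*: the pronoun c-commands this R-expression → coindexation would violate Principle C on *Clara₃*.

none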